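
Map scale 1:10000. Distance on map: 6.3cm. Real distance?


Real distance = map distance × scale
= 6.3cm × 10000
= 63000 cm = 630.0 m
= 0.630 km

0.630 km


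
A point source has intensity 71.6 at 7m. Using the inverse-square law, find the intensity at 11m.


I₁d₁² = I₂d₂²
I₂ = I₁ × (d₁/d₂)²
= 71.6 × (7/11)²
= 71.6 × 49/121
= 3508.4/121
≈ 28.9950

28.9950


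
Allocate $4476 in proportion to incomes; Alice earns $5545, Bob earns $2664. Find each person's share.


Total income = 5545 + 2664 = $8209
Alice: $4476 × 5545/8209 = $3023.44
Bob: $4476 × 2664/8209 = $1452.56
= Alice: $3023.44, Bob: $1452.56

Alice: $3023.44, Bob: $1452.56


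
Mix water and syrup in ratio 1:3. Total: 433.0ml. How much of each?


Total parts = 1 + 3 = 4
water: 433.0 × 1/4 = 108.3ml
syrup: 433.0 × 3/4 = 324.8ml
= 108.3ml and 324.8ml

108.3ml and 324.8ml


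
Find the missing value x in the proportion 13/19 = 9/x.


Cross multiply: 13 × x = 19 × 9
13x = 171
x = 171 / 13
= 13.15

13.15


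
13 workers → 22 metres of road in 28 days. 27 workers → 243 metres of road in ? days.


Days ∝ work / workers, so d₂ = d₁ × (m₁/m₂) × (w₂/w₁)
Workers factor (inverse): 13/27 ≈ 0.4815
Work factor (direct): 243/22 ≈ 11.0455
d₂ = 28 × 13/27 × 243/22 = (28 × 13 × 243) / (27 × 22) = 88452/594
≈ 148.91 days

148.91 days


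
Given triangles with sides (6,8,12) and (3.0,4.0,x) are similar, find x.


Scale factor = 3.0/6 = 0.5
Missing side = 12 × 0.5
= 6.0

6.0


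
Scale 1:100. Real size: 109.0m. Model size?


Model size = real / scale
= 109.0 / 100
= 1.0900 m

1.0900 m


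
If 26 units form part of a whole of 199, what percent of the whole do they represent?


Percentage = (part / whole) × 100
= (26 / 199) × 100
≈ 13.07%

13.07%


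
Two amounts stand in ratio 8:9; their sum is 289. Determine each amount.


Let A = 8k, B = 9k.
8k + 9k = 289
17k = 289 → k = 289/17 = 17
A = 8×17 = 136, B = 9×17 = 153
= A = 136, B = 153

A = 136, B = 153


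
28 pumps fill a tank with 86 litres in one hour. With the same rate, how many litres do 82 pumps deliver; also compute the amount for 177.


Direct proportion: y/x = constant
k = 86/28 ≈ 3.0714
y at x=82: k × 82 = 86 × 82 / 28 = 7052/28 ≈ 251.86
y at x=177: k × 177 = 86 × 177 / 28 = 15222/28 ≈ 543.64
= 251.86 and 543.64

251.86 and 543.64


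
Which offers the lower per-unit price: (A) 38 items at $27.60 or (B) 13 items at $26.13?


Deal A: $27.60/38 = $0.7263/unit
Deal B: $26.13/13 = $2.0100/unit
A is cheaper per unit
= Deal A

Deal A


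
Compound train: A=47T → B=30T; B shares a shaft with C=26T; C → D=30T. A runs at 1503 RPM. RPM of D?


Stage 1: RPM_B = RPM_A × t_A/t_B = 1503 × 47/30 = 70641/30 = 2354.70
B and C share a shaft → RPM_C = RPM_B
Stage 2: RPM_D = RPM_C × t_C/t_D = RPM_A × (t_A×t_C)/(t_B×t_D)
Overall ratio = (47×26)/(30×30) = 1222/900
RPM_D = 1503 × 1222/900 = 1836666/900
= 2040.74 RPM

2040.74 RPM


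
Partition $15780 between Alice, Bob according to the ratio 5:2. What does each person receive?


Total parts = 5 + 2 = 7
Alice: 15780 × 5/7 = 11271.43
Bob: 15780 × 2/7 = 4508.57
= Alice: $11271.43, Bob: $4508.57

Alice: $11271.43, Bob: $4508.57


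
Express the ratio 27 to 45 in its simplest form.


GCD(27, 45) = 9
27/9 : 45/9
= 3:5

3:5


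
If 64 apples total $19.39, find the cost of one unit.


Unit rate = total / quantity
= 19.39 / 64
= $0.30 per unit

$0.30 per unit


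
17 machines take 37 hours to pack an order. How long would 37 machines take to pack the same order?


Inverse proportion: x × y = constant
k = 17 × 37 = 629
y₂ = k / 37 = 629 / 37
= 17.00

17.00


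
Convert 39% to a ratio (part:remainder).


39% means 39 parts out of 100; remainder = 61
Part : remainder = 39:61
GCD = 1
= 39:61

39:61


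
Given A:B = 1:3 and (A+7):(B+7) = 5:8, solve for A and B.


Let A = 1k, B = 3k.
(1k + 7) / (3k + 7) = 5/8
Cross-multiply: 8(1k + 7) = 5(3k + 7)
8k + 56 = 15k + 35
8k - 15k = 35 - 56
-7k = -21
k = -21/-7 = 3
A = 1×3 = 3, B = 3×3 = 9
= A = 3, B = 9

A = 3, B = 9


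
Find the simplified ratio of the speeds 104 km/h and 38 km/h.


Ratio = 104:38
GCD = 2
Simplified = 52:19
Time ratio (same distance) = 19:52
Speed ratio = 52:19

52:19


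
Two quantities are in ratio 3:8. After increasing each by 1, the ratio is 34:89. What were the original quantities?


Let A = 3k, B = 8k.
(3k + 1) / (8k + 1) = 34/89
Cross-multiply: 89(3k + 1) = 34(8k + 1)
267k + 89 = 272k + 34
267k - 272k = 34 - 89
-5k = -55
k = -55/-5 = 11
A = 3×11 = 33, B = 8×11 = 88
= A = 33, B = 88

A = 33, B = 88


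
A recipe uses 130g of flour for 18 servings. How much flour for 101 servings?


Direct proportion: y/x = constant
k = 130/18 ≈ 7.2222
y₂ = k × 101 = 130 × 101 / 18 = 13130/18
≈ 729.44

729.44


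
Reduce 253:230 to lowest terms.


GCD(253, 230) = 23
253/23 : 230/23
= 11:10

11:10


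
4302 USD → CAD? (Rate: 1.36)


Amount × rate = 4302 × 1.36
= 5850.72 CAD

5850.72 CAD


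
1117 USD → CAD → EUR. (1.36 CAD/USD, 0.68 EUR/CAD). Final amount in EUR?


Step 1: 1117 USD × 1.36 = 1519.12 CAD
Step 2: 1519.12 CAD × 0.68 = 1033.00 EUR
Implied rate USD→EUR = 1.36 × 0.68 = 0.9248
= 1033.00 EUR

1033.00 EUR


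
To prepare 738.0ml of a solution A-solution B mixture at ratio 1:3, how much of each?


Total parts = 1 + 3 = 4
solution A: 738.0 × 1/4 = 184.5ml
solution B: 738.0 × 3/4 = 553.5ml
= 184.5ml and 553.5ml

184.5ml and 553.5ml


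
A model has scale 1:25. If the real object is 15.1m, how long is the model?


Model size = real / scale
= 15.1 / 25
= 0.6040 m

0.6040 m


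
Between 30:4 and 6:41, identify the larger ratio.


30/4 = 7.5000
6/41 = 0.1463
7.5000 > 0.1463, so 30:4 is greater
= 30:4

30:4


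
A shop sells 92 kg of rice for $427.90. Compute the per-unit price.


Unit rate = total / quantity
= 427.90 / 92
= $4.65 per unit

$4.65 per unit


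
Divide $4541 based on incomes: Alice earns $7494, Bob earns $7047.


Total income = 7494 + 7047 = $14541
Alice: $4541 × 7494/14541 = $2340.30
Bob: $4541 × 7047/14541 = $2200.70
= Alice: $2340.30, Bob: $2200.70

Alice: $2340.30, Bob: $2200.70


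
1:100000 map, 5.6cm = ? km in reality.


Real distance = map distance × scale
= 5.6cm × 100000
= 560000 cm = 5600.0 m
= 5.600 km

5.600 km


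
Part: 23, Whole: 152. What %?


Percentage = (part / whole) × 100
= (23 / 152) × 100
≈ 15.13%

15.13%


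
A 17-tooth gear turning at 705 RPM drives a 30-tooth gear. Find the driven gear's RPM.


Gear ratio = 17:30 = 17:30
RPM_B = RPM_A × (teeth_A / teeth_B)
= 705 × (17/30)
= 399.5 RPM

399.5 RPM


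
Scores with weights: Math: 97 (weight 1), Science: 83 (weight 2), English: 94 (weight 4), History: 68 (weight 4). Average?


Numerator = 97×1 + 83×2 + 94×4 + 68×4
= 97 + 166 + 376 + 272
= 911
Total weight = 11
Weighted avg = 911/11
= 82.82

82.82


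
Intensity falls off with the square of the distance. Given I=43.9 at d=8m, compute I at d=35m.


I₁d₁² = I₂d₂²
I₂ = I₁ × (d₁/d₂)²
= 43.9 × (8/35)²
= 43.9 × 64/1225
= 2809.6/1225
≈ 2.2936

2.2936


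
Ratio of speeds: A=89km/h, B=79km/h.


Ratio = 89:79
GCD = 1
Simplified = 89:79
Time ratio (same distance) = 79:89
Speed ratio = 89:79

89:79


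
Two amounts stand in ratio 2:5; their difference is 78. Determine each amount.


Let A = 2k, B = 5k.
5k - 2k = 78
3k = 78 → k = 78/3 = 26
A = 2×26 = 52, B = 5×26 = 130
= A = 52, B = 130

A = 52, B = 130


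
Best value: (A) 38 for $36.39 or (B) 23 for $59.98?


Deal A: $36.39/38 = $0.9576/unit
Deal B: $59.98/23 = $2.6078/unit
A is cheaper per unit
= Deal A

Deal A


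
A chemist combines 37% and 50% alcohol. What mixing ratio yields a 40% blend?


Let x parts of 37% mix with y parts of 50%.
37x + 50y = 40(x + y)
37x + 50y = 40x + 40y
x(37 - 40) = y(40 - 50)
x/y = (50 - 40)/(40 - 37) = 10/3
Simplify: 10:3
= 10:3

10:3


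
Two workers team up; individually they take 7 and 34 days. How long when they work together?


Rate of A = 1/7 per day
Rate of B = 1/34 per day
Combined rate = 1/7 + 1/34 = 41/238 ≈ 0.1723 per day
Days = 1 / combined rate = 238/41
≈ 5.80 days

5.80 days


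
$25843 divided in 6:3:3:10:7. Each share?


Total parts = 6 + 3 + 3 + 10 + 7 = 29
Part 1: 25843 × 6/29 = 5346.83
Part 2: 25843 × 3/29 = 2673.41
Part 3: 25843 × 3/29 = 2673.41
Part 4: 25843 × 10/29 = 8911.38
Part 5: 25843 × 7/29 = 6237.97
= Part 1: $5346.83, Part 2: $2673.41, Part 3: $2673.41, Part 4: $8911.38, Part 5: $6237.97

Part 1: $5346.83, Part 2: $2673.41, Part 3: $2673.41, Part 4: $8911.38, Part 5: $6237.97


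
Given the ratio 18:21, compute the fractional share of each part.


Total parts = 18 + 21 = 39
First part: 18/39 = 6/13
Second part: 21/39 = 7/13
= 6/13 and 7/13

6/13 and 7/13


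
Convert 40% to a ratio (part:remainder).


40% means 40 parts out of 100; remainder = 60
Part : remainder = 40:60
GCD = 20
= 2:3

2:3


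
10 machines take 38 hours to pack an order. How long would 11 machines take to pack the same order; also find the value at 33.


Inverse proportion: x × y = constant
k = 10 × 38 = 380
At x=11: k/11 = 34.55
At x=33: k/33 = 11.52
= 34.55 and 11.52

34.55 and 11.52


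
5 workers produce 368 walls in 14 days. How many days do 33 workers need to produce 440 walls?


Days ∝ work / workers, so d₂ = d₁ × (m₁/m₂) × (w₂/w₁)
Workers factor (inverse): 5/33 ≈ 0.1515
Work factor (direct): 440/368 ≈ 1.1957
d₂ = 14 × 5/33 × 440/368 = (14 × 5 × 440) / (33 × 368) = 30800/12144
≈ 2.54 days

2.54 days


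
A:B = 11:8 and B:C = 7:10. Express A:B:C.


Match B: multiply A:B by 7 → 77:56
Multiply B:C by 8 → 56:80
Combined: 77:56:80
GCD = 1
= 77:56:80

77:56:80


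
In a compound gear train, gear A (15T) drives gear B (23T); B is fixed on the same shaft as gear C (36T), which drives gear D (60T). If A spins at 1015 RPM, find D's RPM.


Stage 1: RPM_B = RPM_A × t_A/t_B = 1015 × 15/23 = 15225/23 ≈ 661.96
B and C share a shaft → RPM_C = RPM_B
Stage 2: RPM_D = RPM_C × t_C/t_D = RPM_A × (t_A×t_C)/(t_B×t_D)
Overall ratio = (15×36)/(23×60) = 540/1380
RPM_D = 1015 × 540/1380 = 548100/1380
≈ 397.17 RPM

397.17 RPM


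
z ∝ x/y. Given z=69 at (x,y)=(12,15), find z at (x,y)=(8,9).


z = k·x/y
Solve for k using the known point: k = z·y/x = 69×15/12 = 1035/12 = 86.2500
Now evaluate at x=8, y=9:
z = k × 8 / 9 = (1035 × 8) / (12 × 9) = 8280/108
≈ 76.6667

76.6667


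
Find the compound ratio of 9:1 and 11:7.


Compound ratio = (9×11) : (1×7)
= 99:7
GCD = 1
= 99:7

99:7


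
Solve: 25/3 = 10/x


Cross multiply: 25 × x = 3 × 10
25x = 30
x = 30 / 25
= 1.20

1.20


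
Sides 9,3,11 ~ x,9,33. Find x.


Scale factor = 9/3 = 3
Missing side = 9 × 3
= 27.0

27.0


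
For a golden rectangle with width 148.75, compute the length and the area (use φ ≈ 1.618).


φ = (1 + √5) / 2 ≈ 1.618
Length = width × φ = 148.75 × 1.618 = 240.6775
≈ 240.68
Area = width × length = 148.75 × 240.6775 = 35800.778125 ≈ 35800.78
= Length: 240.68, Area: 35800.78

Length: 240.68, Area: 35800.78


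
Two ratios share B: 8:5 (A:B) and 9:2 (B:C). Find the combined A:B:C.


Match B: multiply A:B by 9 → 72:45
Multiply B:C by 5 → 45:10
Combined: 72:45:10
GCD = 1
= 72:45:10

72:45:10


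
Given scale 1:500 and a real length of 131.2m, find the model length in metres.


Model size = real / scale
= 131.2 / 500
= 0.2624 m

0.2624 m


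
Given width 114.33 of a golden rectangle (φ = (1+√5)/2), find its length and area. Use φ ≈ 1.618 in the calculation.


φ = (1 + √5) / 2 ≈ 1.618
Length = width × φ = 114.33 × 1.618 = 184.98594
≈ 184.99
Area = width × length = 114.33 × 184.98594 = 21149.4425202 ≈ 21149.44
= Length: 184.99, Area: 21149.44

Length: 184.99, Area: 21149.44


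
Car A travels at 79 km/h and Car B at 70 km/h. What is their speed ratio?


Ratio = 79:70
GCD = 1
Simplified = 79:70
Time ratio (same distance) = 70:79
Speed ratio = 79:70

79:70


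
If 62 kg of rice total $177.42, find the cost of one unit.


Unit rate = total / quantity
= 177.42 / 62
= $2.86 per unit

$2.86 per unit


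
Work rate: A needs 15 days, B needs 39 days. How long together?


Rate of A = 1/15 per day
Rate of B = 1/39 per day
Combined rate = 1/15 + 1/39 = 54/585 ≈ 0.0923 per day
Days = 1 / combined rate = 585/54
≈ 10.83 days

10.83 days


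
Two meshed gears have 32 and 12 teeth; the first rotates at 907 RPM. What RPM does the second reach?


Gear ratio = 32:12 = 8:3
RPM_B = RPM_A × (teeth_A / teeth_B)
= 907 × (32/12)
= 2418.7 RPM

2418.7 RPM


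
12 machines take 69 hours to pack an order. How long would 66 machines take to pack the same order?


Inverse proportion: x × y = constant
k = 12 × 69 = 828
y₂ = k / 66 = 828 / 66
= 12.55

12.55


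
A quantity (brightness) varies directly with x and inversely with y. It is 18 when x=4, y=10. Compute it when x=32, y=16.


z = k·x/y
Solve for k using the known point: k = z·y/x = 18×10/4 = 180/4 = 45.0000
Now evaluate at x=32, y=16:
z = k × 32 / 16 = (180 × 32) / (4 × 16) = 5760/64
= 90.0000

90.0000


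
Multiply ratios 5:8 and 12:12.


Compound ratio = (5×12) : (8×12)
= 60:96
GCD = 12
= 5:8

5:8


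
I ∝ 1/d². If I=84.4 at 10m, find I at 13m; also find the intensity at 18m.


I₁d₁² = I₂d₂²
I at 13m = 84.4 × (10/13)² = 84.4 × 100/169 = 8440/169 ≈ 49.9408
I at 18m = 84.4 × (10/18)² = 84.4 × 100/324 = 8440/324 ≈ 26.0494
= 49.9408 and 26.0494

49.9408 and 26.0494


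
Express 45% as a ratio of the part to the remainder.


45% means 45 parts out of 100; remainder = 55
Part : remainder = 45:55
GCD = 5
= 9:11

9:11


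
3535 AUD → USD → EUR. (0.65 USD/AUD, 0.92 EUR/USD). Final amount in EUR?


Step 1: 3535 AUD × 0.65 = 2297.75 USD
Step 2: 2297.75 USD × 0.92 = 2113.93 EUR
Implied rate AUD→EUR = 0.65 × 0.92 = 0.5980
= 2113.93 EUR

2113.93 EUR


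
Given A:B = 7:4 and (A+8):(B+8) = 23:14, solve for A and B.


Let A = 7k, B = 4k.
(7k + 8) / (4k + 8) = 23/14
Cross-multiply: 14(7k + 8) = 23(4k + 8)
98k + 112 = 92k + 184
98k - 92k = 184 - 112
6k = 72
k = 72/6 = 12
A = 7×12 = 84, B = 4×12 = 48
= A = 84, B = 48

A = 84, B = 48


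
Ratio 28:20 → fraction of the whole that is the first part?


Total parts = 28 + 20 = 48
First part: 28/48 = 7/12
= 7/12

7/12


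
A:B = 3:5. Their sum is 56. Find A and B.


Let A = 3k, B = 5k.
3k + 5k = 56
8k = 56 → k = 56/8 = 7
A = 3×7 = 21, B = 5×7 = 35
= A = 21, B = 35

A = 21, B = 35


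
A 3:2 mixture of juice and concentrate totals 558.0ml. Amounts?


Total parts = 3 + 2 = 5
juice: 558.0 × 3/5 = 334.8ml
concentrate: 558.0 × 2/5 = 223.2ml
= 334.8ml and 223.2ml

334.8ml and 223.2ml


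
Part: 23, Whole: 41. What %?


Percentage = (part / whole) × 100
= (23 / 41) × 100
≈ 56.10%

56.10%


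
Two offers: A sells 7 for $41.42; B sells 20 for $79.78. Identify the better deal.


Deal A: $41.42/7 = $5.9171/unit
Deal B: $79.78/20 = $3.9890/unit
B is cheaper per unit
= Deal B

Deal B


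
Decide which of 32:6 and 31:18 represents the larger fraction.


32/6 = 5.3333
31/18 = 1.7222
5.3333 > 1.7222, so 32:6 is greater
= 32:6

32:6


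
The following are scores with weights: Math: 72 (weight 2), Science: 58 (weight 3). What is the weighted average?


Numerator = 72×2 + 58×3
= 144 + 174
= 318
Total weight = 5
Weighted avg = 318/5
= 63.60

63.60


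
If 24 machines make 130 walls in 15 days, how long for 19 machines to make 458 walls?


Days ∝ work / workers, so d₂ = d₁ × (m₁/m₂) × (w₂/w₁)
Workers factor (inverse): 24/19 ≈ 1.2632
Work factor (direct): 458/130 ≈ 3.5231
d₂ = 15 × 24/19 × 458/130 = (15 × 24 × 458) / (19 × 130) = 164880/2470
≈ 66.75 days

66.75 days


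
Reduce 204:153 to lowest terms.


GCD(204, 153) = 51
204/51 : 153/51
= 4:3

4:3


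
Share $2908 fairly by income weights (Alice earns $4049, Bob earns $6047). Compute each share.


Total income = 4049 + 6047 = $10096
Alice: $2908 × 4049/10096 = $1166.25
Bob: $2908 × 6047/10096 = $1741.75
= Alice: $1166.25, Bob: $1741.75

Alice: $1166.25, Bob: $1741.75


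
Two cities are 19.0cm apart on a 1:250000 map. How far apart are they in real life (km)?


Real distance = map distance × scale
= 19.0cm × 250000
= 4750000 cm = 47500.0 m
= 47.500 km

47.500 km


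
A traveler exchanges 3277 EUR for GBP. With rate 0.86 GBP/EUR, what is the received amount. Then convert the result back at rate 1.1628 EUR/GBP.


Amount × rate = 3277 × 0.86 = 2818.22 GBP
Round-trip: 2818.22 × 1.1628 = 3277.03 EUR
= 2818.22 GBP, then 3277.03 EUR

2818.22 GBP, then 3277.03 EUR


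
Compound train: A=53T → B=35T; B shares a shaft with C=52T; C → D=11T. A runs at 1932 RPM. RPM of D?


Stage 1: RPM_B = RPM_A × t_A/t_B = 1932 × 53/35 = 102396/35 = 2925.60
B and C share a shaft → RPM_C = RPM_B
Stage 2: RPM_D = RPM_C × t_C/t_D = RPM_A × (t_A×t_C)/(t_B×t_D)
Overall ratio = (53×52)/(35×11) = 2756/385
RPM_D = 1932 × 2756/385 = 5324592/385
≈ 13830.11 RPM

13830.11 RPM


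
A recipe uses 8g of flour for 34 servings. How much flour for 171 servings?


Direct proportion: y/x = constant
k = 8/34 ≈ 0.2353
y₂ = k × 171 = 8 × 171 / 34 = 1368/34
≈ 40.24

40.24


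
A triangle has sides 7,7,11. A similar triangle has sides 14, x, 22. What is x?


Scale factor = 14/7 = 2
Missing side = 7 × 2
= 14.0

14.0


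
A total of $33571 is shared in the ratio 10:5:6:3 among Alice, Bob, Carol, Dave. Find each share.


Total parts = 10 + 5 + 6 + 3 = 24
Alice: 33571 × 10/24 = 13987.92
Bob: 33571 × 5/24 = 6993.96
Carol: 33571 × 6/24 = 8392.75
Dave: 33571 × 3/24 = 4196.38
= Alice: $13987.92, Bob: $6993.96, Carol: $8392.75, Dave: $4196.38

Alice: $13987.92, Bob: $6993.96, Carol: $8392.75, Dave: $4196.38


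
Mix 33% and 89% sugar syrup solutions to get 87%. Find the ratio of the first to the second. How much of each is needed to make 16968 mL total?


Let x parts of 33% mix with y parts of 89%.
33x + 89y = 87(x + y)
33x + 89y = 87x + 87y
x(33 - 87) = y(87 - 89)
x/y = (89 - 87)/(87 - 33) = 2/54
Simplify: 1:27
Total parts = 28; one part = 16968/28 = 606.00 mL
33% solution: 1×606.00 = 606.00 mL
89% solution: 27×606.00 = 16362.00 mL
= ratio 1:27; 606.00 mL and 16362.00 mL

ratio 1:27; 606.00 mL and 16362.00 mL


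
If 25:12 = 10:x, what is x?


Cross multiply: 25 × x = 12 × 10
25x = 120
x = 120 / 25
= 4.80

4.80


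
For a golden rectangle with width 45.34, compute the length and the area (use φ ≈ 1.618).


φ = (1 + √5) / 2 ≈ 1.618
Length = width × φ = 45.34 × 1.618 = 73.36012
≈ 73.36
Area = width × length = 45.34 × 73.36012 = 3326.1478408 ≈ 3326.15
= Length: 73.36, Area: 3326.15

Length: 73.36, Area: 3326.15


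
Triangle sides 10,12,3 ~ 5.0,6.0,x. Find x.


Scale factor = 5.0/10 = 0.5
Missing side = 3 × 0.5
= 1.5

1.5


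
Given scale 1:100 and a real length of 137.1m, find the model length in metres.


Model size = real / scale
= 137.1 / 100
= 1.3710 m

1.3710 m


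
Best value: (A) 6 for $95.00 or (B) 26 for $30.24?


Deal A: $95.00/6 = $15.8333/unit
Deal B: $30.24/26 = $1.1631/unit
B is cheaper per unit
= Deal B

Deal B


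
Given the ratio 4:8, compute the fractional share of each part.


Total parts = 4 + 8 = 12
First part: 4/12 = 1/3
Second part: 8/12 = 2/3
= 1/3 and 2/3

1/3 and 2/3


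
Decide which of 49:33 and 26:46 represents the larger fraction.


49/33 = 1.4848
26/46 = 0.5652
1.4848 > 0.5652, so 49:33 is greater
= 49:33

49:33


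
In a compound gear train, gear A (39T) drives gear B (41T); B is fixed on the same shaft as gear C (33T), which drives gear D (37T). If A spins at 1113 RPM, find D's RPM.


Stage 1: RPM_B = RPM_A × t_A/t_B = 1113 × 39/41 = 43407/41 ≈ 1058.71
B and C share a shaft → RPM_C = RPM_B
Stage 2: RPM_D = RPM_C × t_C/t_D = RPM_A × (t_A×t_C)/(t_B×t_D)
Overall ratio = (39×33)/(41×37) = 1287/1517
RPM_D = 1113 × 1287/1517 = 1432431/1517
≈ 944.25 RPM

944.25 RPM


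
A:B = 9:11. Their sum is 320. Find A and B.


Let A = 9k, B = 11k.
9k + 11k = 320
20k = 320 → k = 320/20 = 16
A = 9×16 = 144, B = 11×16 = 176
= A = 144, B = 176

A = 144, B = 176


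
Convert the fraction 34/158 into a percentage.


Percentage = (part / whole) × 100
= (34 / 158) × 100
≈ 21.52%

21.52%


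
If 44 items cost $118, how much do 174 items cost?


Direct proportion: y/x = constant
k = 118/44 ≈ 2.6818
y₂ = k × 174 = 118 × 174 / 44 = 20532/44
≈ 466.64

466.64


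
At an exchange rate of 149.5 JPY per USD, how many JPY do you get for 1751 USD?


Amount × rate = 1751 × 149.5
= 261774.50 JPY

261774.50 JPY


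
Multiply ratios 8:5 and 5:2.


Compound ratio = (8×5) : (5×2)
= 40:10
GCD = 10
= 4:1

4:1


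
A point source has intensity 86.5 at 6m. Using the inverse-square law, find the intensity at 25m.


I₁d₁² = I₂d₂²
I₂ = I₁ × (d₁/d₂)²
= 86.5 × (6/25)²
= 86.5 × 36/625
= 3114/625
= 4.9824

4.9824


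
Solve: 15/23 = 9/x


Cross multiply: 15 × x = 23 × 9
15x = 207
x = 207 / 15
= 13.80

13.80


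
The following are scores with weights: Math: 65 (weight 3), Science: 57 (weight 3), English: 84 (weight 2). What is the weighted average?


Numerator = 65×3 + 57×3 + 84×2
= 195 + 171 + 168
= 534
Total weight = 8
Weighted avg = 534/8
= 66.75

66.75


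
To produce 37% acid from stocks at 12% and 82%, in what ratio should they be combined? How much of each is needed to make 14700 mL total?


Let x parts of 12% mix with y parts of 82%.
12x + 82y = 37(x + y)
12x + 82y = 37x + 37y
x(12 - 37) = y(37 - 82)
x/y = (82 - 37)/(37 - 12) = 45/25
Simplify: 9:5
Total parts = 14; one part = 14700/14 = 1050.00 mL
12% solution: 9×1050.00 = 9450.00 mL
82% solution: 5×1050.00 = 5250.00 mL
= ratio 9:5; 9450.00 mL and 5250.00 mL

ratio 9:5; 9450.00 mL and 5250.00 mL


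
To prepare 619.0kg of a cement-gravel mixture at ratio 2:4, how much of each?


Total parts = 2 + 4 = 6
cement: 619.0 × 2/6 = 206.3kg
gravel: 619.0 × 4/6 = 412.7kg
= 206.3kg and 412.7kg

206.3kg and 412.7kg


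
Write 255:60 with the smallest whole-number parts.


GCD(255, 60) = 15
255/15 : 60/15
= 17:4

17:4


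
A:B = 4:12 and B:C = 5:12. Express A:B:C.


Match B: multiply A:B by 5 → 20:60
Multiply B:C by 12 → 60:144
Combined: 20:60:144
GCD = 4
= 5:15:36

5:15:36


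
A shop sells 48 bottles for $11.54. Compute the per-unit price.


Unit rate = total / quantity
= 11.54 / 48
= $0.24 per unit

$0.24 per unit


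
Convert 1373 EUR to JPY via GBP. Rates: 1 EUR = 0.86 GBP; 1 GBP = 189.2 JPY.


Step 1: 1373 EUR × 0.86 = 1180.78 GBP
Step 2: 1180.78 GBP × 189.2 = 223403.58 JPY
Implied rate EUR→JPY = 0.86 × 189.2 = 162.7120
= 223403.58 JPY

223403.58 JPY


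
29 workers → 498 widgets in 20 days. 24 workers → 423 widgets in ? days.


Days ∝ work / workers, so d₂ = d₁ × (m₁/m₂) × (w₂/w₁)
Workers factor (inverse): 29/24 ≈ 1.2083
Work factor (direct): 423/498 ≈ 0.8494
d₂ = 20 × 29/24 × 423/498 = (20 × 29 × 423) / (24 × 498) = 245340/11952
≈ 20.53 days

20.53 days


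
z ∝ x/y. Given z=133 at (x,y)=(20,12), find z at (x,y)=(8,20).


z = k·x/y
Solve for k using the known point: k = z·y/x = 133×12/20 = 1596/20 = 79.8000
Now evaluate at x=8, y=20:
z = k × 8 / 20 = (1596 × 8) / (20 × 20) = 12768/400
= 31.9200

31.9200


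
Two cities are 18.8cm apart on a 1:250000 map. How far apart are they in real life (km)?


Real distance = map distance × scale
= 18.8cm × 250000
= 4700000 cm = 47000.0 m
= 47.000 km

47.000 km


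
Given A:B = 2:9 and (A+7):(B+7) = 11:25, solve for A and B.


Let A = 2k, B = 9k.
(2k + 7) / (9k + 7) = 11/25
Cross-multiply: 25(2k + 7) = 11(9k + 7)
50k + 175 = 99k + 77
50k - 99k = 77 - 175
-49k = -98
k = -98/-49 = 2
A = 2×2 = 4, B = 9×2 = 18
= A = 4, B = 18

A = 4, B = 18


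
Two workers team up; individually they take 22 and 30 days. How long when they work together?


Rate of A = 1/22 per day
Rate of B = 1/30 per day
Combined rate = 1/22 + 1/30 = 52/660 ≈ 0.0788 per day
Days = 1 / combined rate = 660/52
≈ 12.69 days

12.69 days


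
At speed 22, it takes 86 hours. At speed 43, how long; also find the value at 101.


Inverse proportion: x × y = constant
k = 22 × 86 = 1892
At x=43: k/43 = 44.00
At x=101: k/101 = 18.73
= 44.00 and 18.73

44.00 and 18.73


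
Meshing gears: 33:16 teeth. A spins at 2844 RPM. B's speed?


Gear ratio = 33:16 = 33:16
RPM_B = RPM_A × (teeth_A / teeth_B)
= 2844 × (33/16)
= 5865.8 RPM

5865.8 RPM


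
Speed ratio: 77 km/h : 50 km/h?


Ratio = 77:50
GCD = 1
Simplified = 77:50
Time ratio (same distance) = 50:77
Speed ratio = 77:50

77:50


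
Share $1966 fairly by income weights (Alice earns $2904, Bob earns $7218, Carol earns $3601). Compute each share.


Total income = 2904 + 7218 + 3601 = $13723
Alice: $1966 × 2904/13723 = $416.04
Bob: $1966 × 7218/13723 = $1034.07
Carol: $1966 × 3601/13723 = $515.89
= Alice: $416.04, Bob: $1034.07, Carol: $515.89

Alice: $416.04, Bob: $1034.07, Carol: $515.89


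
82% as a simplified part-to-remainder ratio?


82% means 82 parts out of 100; remainder = 18
Part : remainder = 82:18
GCD = 2
= 41:9

41:9


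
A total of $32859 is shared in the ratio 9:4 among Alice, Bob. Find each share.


Total parts = 9 + 4 = 13
Alice: 32859 × 9/13 = 22748.54
Bob: 32859 × 4/13 = 10110.46
= Alice: $22748.54, Bob: $10110.46

Alice: $22748.54, Bob: $10110.46


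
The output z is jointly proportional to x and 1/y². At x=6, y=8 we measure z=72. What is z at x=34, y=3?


z = k·x/y²
Solve for k using the known point: k = z·y²/x = 72×64/6 = 4608/6 = 768.0000
Now evaluate at x=34, y=3:
z = k × 34 / 9 = (4608 × 34) / (6 × 9) = 156672/54
≈ 2901.3333

2901.3333


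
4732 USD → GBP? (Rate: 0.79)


Amount × rate = 4732 × 0.79
= 3738.28 GBP

3738.28 GBP


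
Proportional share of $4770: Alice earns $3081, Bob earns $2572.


Total income = 3081 + 2572 = $5653
Alice: $4770 × 3081/5653 = $2599.75
Bob: $4770 × 2572/5653 = $2170.25
= Alice: $2599.75, Bob: $2170.25

Alice: $2599.75, Bob: $2170.25


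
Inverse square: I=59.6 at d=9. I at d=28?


I₁d₁² = I₂d₂²
I₂ = I₁ × (d₁/d₂)²
= 59.6 × (9/28)²
= 59.6 × 81/784
= 4827.6/784
≈ 6.1577

6.1577


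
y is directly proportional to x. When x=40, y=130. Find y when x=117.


Direct proportion: y/x = constant
k = 130/40 = 3.2500
y₂ = k × 117 = 130 × 117 / 40 = 15210/40
= 380.25

380.25


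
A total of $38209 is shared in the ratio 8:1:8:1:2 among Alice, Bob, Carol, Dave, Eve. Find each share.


Total parts = 8 + 1 + 8 + 1 + 2 = 20
Alice: 38209 × 8/20 = 15283.60
Bob: 38209 × 1/20 = 1910.45
Carol: 38209 × 8/20 = 15283.60
Dave: 38209 × 1/20 = 1910.45
Eve: 38209 × 2/20 = 3820.90
= Alice: $15283.60, Bob: $1910.45, Carol: $15283.60, Dave: $1910.45, Eve: $3820.90

Alice: $15283.60, Bob: $1910.45, Carol: $15283.60, Dave: $1910.45, Eve: $3820.90


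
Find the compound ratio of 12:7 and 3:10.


Compound ratio = (12×3) : (7×10)
= 36:70
GCD = 2
= 18:35

18:35


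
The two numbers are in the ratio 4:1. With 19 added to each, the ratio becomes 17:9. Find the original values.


Let A = 4k, B = 1k.
(4k + 19) / (1k + 19) = 17/9
Cross-multiply: 9(4k + 19) = 17(1k + 19)
36k + 171 = 17k + 323
36k - 17k = 323 - 171
19k = 152
k = 152/19 = 8
A = 4×8 = 32, B = 1×8 = 8
= A = 32, B = 8

A = 32, B = 8


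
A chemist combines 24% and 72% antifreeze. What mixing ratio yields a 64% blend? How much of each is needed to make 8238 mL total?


Let x parts of 24% mix with y parts of 72%.
24x + 72y = 64(x + y)
24x + 72y = 64x + 64y
x(24 - 64) = y(64 - 72)
x/y = (72 - 64)/(64 - 24) = 8/40
Simplify: 1:5
Total parts = 6; one part = 8238/6 = 1373.00 mL
24% solution: 1×1373.00 = 1373.00 mL
72% solution: 5×1373.00 = 6865.00 mL
= ratio 1:5; 1373.00 mL and 6865.00 mL

ratio 1:5; 1373.00 mL and 6865.00 mL


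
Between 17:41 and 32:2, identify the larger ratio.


17/41 = 0.4146
32/2 = 16.0000
0.4146 < 16.0000, so 17:41 is less
= 32:2

32:2


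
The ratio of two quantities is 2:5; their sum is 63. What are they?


Let A = 2k, B = 5k.
2k + 5k = 63
7k = 63 → k = 63/7 = 9
A = 2×9 = 18, B = 5×9 = 45
= A = 18, B = 45

A = 18, B = 45


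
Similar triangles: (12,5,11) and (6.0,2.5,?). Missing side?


Scale factor = 6.0/12 = 0.5
Missing side = 11 × 0.5
= 5.5

5.5


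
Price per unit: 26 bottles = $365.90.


Unit rate = total / quantity
= 365.90 / 26
= $14.07 per unit

$14.07 per unit


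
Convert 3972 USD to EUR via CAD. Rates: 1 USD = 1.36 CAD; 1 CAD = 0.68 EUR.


Step 1: 3972 USD × 1.36 = 5401.92 CAD
Step 2: 5401.92 CAD × 0.68 = 3673.31 EUR
Implied rate USD→EUR = 1.36 × 0.68 = 0.9248
= 3673.31 EUR

3673.31 EUR


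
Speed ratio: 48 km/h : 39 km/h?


Ratio = 48:39
GCD = 3
Simplified = 16:13
Time ratio (same distance) = 13:16
Speed ratio = 16:13

16:13


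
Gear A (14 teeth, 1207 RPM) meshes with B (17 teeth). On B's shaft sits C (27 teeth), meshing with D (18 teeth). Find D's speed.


Stage 1: RPM_B = RPM_A × t_A/t_B = 1207 × 14/17 = 16898/17 = 994.00
B and C share a shaft → RPM_C = RPM_B
Stage 2: RPM_D = RPM_C × t_C/t_D = RPM_A × (t_A×t_C)/(t_B×t_D)
Overall ratio = (14×27)/(17×18) = 378/306
RPM_D = 1207 × 378/306 = 456246/306
= 1491.00 RPM

1491.00 RPM


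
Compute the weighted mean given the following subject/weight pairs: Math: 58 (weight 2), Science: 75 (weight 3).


Numerator = 58×2 + 75×3
= 116 + 225
= 341
Total weight = 5
Weighted avg = 341/5
= 68.20

68.20


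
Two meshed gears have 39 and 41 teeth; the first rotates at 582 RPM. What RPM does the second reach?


Gear ratio = 39:41 = 39:41
RPM_B = RPM_A × (teeth_A / teeth_B)
= 582 × (39/41)
= 553.6 RPM

553.6 RPM


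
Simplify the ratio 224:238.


GCD(224, 238) = 14
224/14 : 238/14
= 16:17

16:17


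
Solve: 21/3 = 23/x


Cross multiply: 21 × x = 3 × 23
21x = 69
x = 69 / 21
= 3.29

3.29


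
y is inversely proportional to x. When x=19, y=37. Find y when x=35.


Inverse proportion: x × y = constant
k = 19 × 37 = 703
y₂ = k / 35 = 703 / 35
= 20.09

20.09


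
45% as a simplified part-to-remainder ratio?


45% means 45 parts out of 100; remainder = 55
Part : remainder = 45:55
GCD = 5
= 9:11

9:11


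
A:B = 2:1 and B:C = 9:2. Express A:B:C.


Match B: multiply A:B by 9 → 18:9
Multiply B:C by 1 → 9:2
Combined: 18:9:2
GCD = 1
= 18:9:2

18:9:2


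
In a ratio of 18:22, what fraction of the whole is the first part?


Total parts = 18 + 22 = 40
First part: 18/40 = 9/20
= 9/20

9/20


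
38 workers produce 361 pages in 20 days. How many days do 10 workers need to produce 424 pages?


Days ∝ work / workers, so d₂ = d₁ × (m₁/m₂) × (w₂/w₁)
Workers factor (inverse): 38/10 = 3.8000
Work factor (direct): 424/361 ≈ 1.1745
d₂ = 20 × 38/10 × 424/361 = (20 × 38 × 424) / (10 × 361) = 322240/3610
≈ 89.26 days

89.26 days


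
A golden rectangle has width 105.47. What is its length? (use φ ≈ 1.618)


φ = (1 + √5) / 2 ≈ 1.618
Length = width × φ = 105.47 × 1.618 = 170.65046
≈ 170.65

170.65


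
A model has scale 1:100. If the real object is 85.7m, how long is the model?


Model size = real / scale
= 85.7 / 100
= 0.8570 m

0.8570 m


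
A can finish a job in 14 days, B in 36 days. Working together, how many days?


Rate of A = 1/14 per day
Rate of B = 1/36 per day
Combined rate = 1/14 + 1/36 = 50/504 ≈ 0.0992 per day
Days = 1 / combined rate = 504/50
= 10.08 days

10.08 days


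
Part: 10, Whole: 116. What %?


Percentage = (part / whole) × 100
= (10 / 116) × 100
≈ 8.62%

8.62%


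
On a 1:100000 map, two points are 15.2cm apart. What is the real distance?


Real distance = map distance × scale
= 15.2cm × 100000
= 1520000 cm = 15200.0 m
= 15.200 km

15.200 km


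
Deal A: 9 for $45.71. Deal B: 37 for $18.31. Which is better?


Deal A: $45.71/9 = $5.0789/unit
Deal B: $18.31/37 = $0.4949/unit
B is cheaper per unit
= Deal B

Deal B


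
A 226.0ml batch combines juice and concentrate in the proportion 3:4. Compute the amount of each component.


Total parts = 3 + 4 = 7
juice: 226.0 × 3/7 = 96.9ml
concentrate: 226.0 × 4/7 = 129.1ml
= 96.9ml and 129.1ml

96.9ml and 129.1ml


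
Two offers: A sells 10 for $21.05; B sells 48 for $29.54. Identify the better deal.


Deal A: $21.05/10 = $2.1050/unit
Deal B: $29.54/48 = $0.6154/unit
B is cheaper per unit
= Deal B

Deal B


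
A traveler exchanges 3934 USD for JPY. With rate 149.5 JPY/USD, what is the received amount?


Amount × rate = 3934 × 149.5
= 588133.00 JPY

588133.00 JPY


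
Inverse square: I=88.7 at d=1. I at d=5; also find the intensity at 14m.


I₁d₁² = I₂d₂²
I at 5m = 88.7 × (1/5)² = 88.7 × 1/25 = 88.7/25 = 3.5480
I at 14m = 88.7 × (1/14)² = 88.7 × 1/196 = 88.7/196 ≈ 0.4526
= 3.5480 and 0.4526

3.5480 and 0.4526


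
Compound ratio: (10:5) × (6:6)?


Compound ratio = (10×6) : (5×6)
= 60:30
GCD = 30
= 2:1

2:1


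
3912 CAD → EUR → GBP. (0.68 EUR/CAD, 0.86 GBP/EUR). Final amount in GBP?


Step 1: 3912 CAD × 0.68 = 2660.16 EUR
Step 2: 2660.16 EUR × 0.86 = 2287.74 GBP
Implied rate CAD→GBP = 0.68 × 0.86 = 0.5848
= 2287.74 GBP

2287.74 GBP


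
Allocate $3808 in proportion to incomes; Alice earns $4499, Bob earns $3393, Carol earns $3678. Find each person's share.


Total income = 4499 + 3393 + 3678 = $11570
Alice: $3808 × 4499/11570 = $1480.74
Bob: $3808 × 3393/11570 = $1116.73
Carol: $3808 × 3678/11570 = $1210.53
= Alice: $1480.74, Bob: $1116.73, Carol: $1210.53

Alice: $1480.74, Bob: $1116.73, Carol: $1210.53


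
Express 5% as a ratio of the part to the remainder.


5% means 5 parts out of 100; remainder = 95
Part : remainder = 5:95
GCD = 5
= 1:19

1:19


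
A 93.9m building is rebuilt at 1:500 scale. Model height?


Model size = real / scale
= 93.9 / 500
= 0.1878 m

0.1878 m


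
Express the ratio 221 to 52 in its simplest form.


GCD(221, 52) = 13
221/13 : 52/13
= 17:4

17:4


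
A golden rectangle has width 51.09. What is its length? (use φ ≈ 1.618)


φ = (1 + √5) / 2 ≈ 1.618
Length = width × φ = 51.09 × 1.618 = 82.66362
≈ 82.66

82.66


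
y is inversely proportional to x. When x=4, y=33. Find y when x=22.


Inverse proportion: x × y = constant
k = 4 × 33 = 132
y₂ = k / 22 = 132 / 22
= 6.00

6.00


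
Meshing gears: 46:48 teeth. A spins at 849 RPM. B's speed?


Gear ratio = 46:48 = 23:24
RPM_B = RPM_A × (teeth_A / teeth_B)
= 849 × (46/48)
= 813.6 RPM

813.6 RPM


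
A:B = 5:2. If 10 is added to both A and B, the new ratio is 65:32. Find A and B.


Let A = 5k, B = 2k.
(5k + 10) / (2k + 10) = 65/32
Cross-multiply: 32(5k + 10) = 65(2k + 10)
160k + 320 = 130k + 650
160k - 130k = 650 - 320
30k = 330
k = 330/30 = 11
A = 5×11 = 55, B = 2×11 = 22
= A = 55, B = 22

A = 55, B = 22


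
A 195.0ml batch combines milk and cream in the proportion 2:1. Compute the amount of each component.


Total parts = 2 + 1 = 3
milk: 195.0 × 2/3 = 130.0ml
cream: 195.0 × 1/3 = 65.0ml
= 130.0ml and 65.0ml

130.0ml and 65.0ml


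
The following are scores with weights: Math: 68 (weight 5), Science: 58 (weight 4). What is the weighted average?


Numerator = 68×5 + 58×4
= 340 + 232
= 572
Total weight = 9
Weighted avg = 572/9
= 63.56

63.56


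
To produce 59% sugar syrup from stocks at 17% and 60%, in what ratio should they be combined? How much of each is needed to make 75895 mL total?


Let x parts of 17% mix with y parts of 60%.
17x + 60y = 59(x + y)
17x + 60y = 59x + 59y
x(17 - 59) = y(59 - 60)
x/y = (60 - 59)/(59 - 17) = 1/42
Simplify: 1:42
Total parts = 43; one part = 75895/43 = 1765.00 mL
17% solution: 1×1765.00 = 1765.00 mL
60% solution: 42×1765.00 = 74130.00 mL
= ratio 1:42; 1765.00 mL and 74130.00 mL

ratio 1:42; 1765.00 mL and 74130.00 mL


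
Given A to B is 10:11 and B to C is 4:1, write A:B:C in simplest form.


Match B: multiply A:B by 4 → 40:44
Multiply B:C by 11 → 44:11
Combined: 40:44:11
GCD = 1
= 40:44:11

40:44:11


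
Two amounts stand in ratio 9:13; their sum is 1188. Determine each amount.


Let A = 9k, B = 13k.
9k + 13k = 1188
22k = 1188 → k = 1188/22 = 54
A = 9×54 = 486, B = 13×54 = 702
= A = 486, B = 702

A = 486, B = 702


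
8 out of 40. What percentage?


Percentage = (part / whole) × 100
= (8 / 40) × 100
= 20.00%

20.00%


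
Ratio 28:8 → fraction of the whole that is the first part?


Total parts = 28 + 8 = 36
First part: 28/36 = 7/9
= 7/9

7/9


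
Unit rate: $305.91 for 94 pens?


Unit rate = total / quantity
= 305.91 / 94
= $3.25 per unit

$3.25 per unit


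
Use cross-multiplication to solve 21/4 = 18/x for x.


Cross multiply: 21 × x = 4 × 18
21x = 72
x = 72 / 21
= 3.43

3.43


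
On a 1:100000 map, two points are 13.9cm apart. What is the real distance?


Real distance = map distance × scale
= 13.9cm × 100000
= 1390000 cm = 13900.0 m
= 13.900 km

13.900 km


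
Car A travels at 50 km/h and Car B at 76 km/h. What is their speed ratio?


Ratio = 50:76
GCD = 2
Simplified = 25:38
Time ratio (same distance) = 38:25
Speed ratio = 25:38

25:38


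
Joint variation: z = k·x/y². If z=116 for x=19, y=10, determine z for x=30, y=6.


z = k·x/y²
Solve for k using the known point: k = z·y²/x = 116×100/19 = 11600/19 ≈ 610.5263
Now evaluate at x=30, y=6:
z = k × 30 / 36 = (11600 × 30) / (19 × 36) = 348000/684
≈ 508.7719

508.7719


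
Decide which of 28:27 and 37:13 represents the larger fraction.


28/27 = 1.0370
37/13 = 2.8462
1.0370 < 2.8462, so 28:27 is less
= 37:13

37:13


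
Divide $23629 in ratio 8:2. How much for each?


Total parts = 8 + 2 = 10
Part 1: 23629 × 8/10 = 18903.20
Part 2: 23629 × 2/10 = 4725.80
= Part 1: $18903.20, Part 2: $4725.80

Part 1: $18903.20, Part 2: $4725.80


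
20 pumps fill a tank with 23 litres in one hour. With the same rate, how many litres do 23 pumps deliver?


Direct proportion: y/x = constant
k = 23/20 = 1.1500
y₂ = k × 23 = 23 × 23 / 20 = 529/20
= 26.45

26.45


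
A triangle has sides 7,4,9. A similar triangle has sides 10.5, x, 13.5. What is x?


Scale factor = 10.5/7 = 1.5
Missing side = 4 × 1.5
= 6.0

6.0


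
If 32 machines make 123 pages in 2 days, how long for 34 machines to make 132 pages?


Days ∝ work / workers, so d₂ = d₁ × (m₁/m₂) × (w₂/w₁)
Workers factor (inverse): 32/34 ≈ 0.9412
Work factor (direct): 132/123 ≈ 1.0732
d₂ = 2 × 32/34 × 132/123 = (2 × 32 × 132) / (34 × 123) = 8448/4182
≈ 2.02 days

2.02 days


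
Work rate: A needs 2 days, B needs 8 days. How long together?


Rate of A = 1/2 per day
Rate of B = 1/8 per day
Combined rate = 1/2 + 1/8 = 10/16 = 0.6250 per day
Days = 1 / combined rate = 16/10
= 1.60 days

1.60 days


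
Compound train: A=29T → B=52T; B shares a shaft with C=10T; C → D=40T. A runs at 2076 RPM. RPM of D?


Stage 1: RPM_B = RPM_A × t_A/t_B = 2076 × 29/52 = 60204/52 ≈ 1157.77
B and C share a shaft → RPM_C = RPM_B
Stage 2: RPM_D = RPM_C × t_C/t_D = RPM_A × (t_A×t_C)/(t_B×t_D)
Overall ratio = (29×10)/(52×40) = 290/2080
RPM_D = 2076 × 290/2080 = 602040/2080
≈ 289.44 RPM

289.44 RPM


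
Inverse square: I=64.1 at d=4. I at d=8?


I₁d₁² = I₂d₂²
I₂ = I₁ × (d₁/d₂)²
= 64.1 × (4/8)²
= 64.1 × 16/64
= 1025.6/64
= 16.0250

16.0250
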